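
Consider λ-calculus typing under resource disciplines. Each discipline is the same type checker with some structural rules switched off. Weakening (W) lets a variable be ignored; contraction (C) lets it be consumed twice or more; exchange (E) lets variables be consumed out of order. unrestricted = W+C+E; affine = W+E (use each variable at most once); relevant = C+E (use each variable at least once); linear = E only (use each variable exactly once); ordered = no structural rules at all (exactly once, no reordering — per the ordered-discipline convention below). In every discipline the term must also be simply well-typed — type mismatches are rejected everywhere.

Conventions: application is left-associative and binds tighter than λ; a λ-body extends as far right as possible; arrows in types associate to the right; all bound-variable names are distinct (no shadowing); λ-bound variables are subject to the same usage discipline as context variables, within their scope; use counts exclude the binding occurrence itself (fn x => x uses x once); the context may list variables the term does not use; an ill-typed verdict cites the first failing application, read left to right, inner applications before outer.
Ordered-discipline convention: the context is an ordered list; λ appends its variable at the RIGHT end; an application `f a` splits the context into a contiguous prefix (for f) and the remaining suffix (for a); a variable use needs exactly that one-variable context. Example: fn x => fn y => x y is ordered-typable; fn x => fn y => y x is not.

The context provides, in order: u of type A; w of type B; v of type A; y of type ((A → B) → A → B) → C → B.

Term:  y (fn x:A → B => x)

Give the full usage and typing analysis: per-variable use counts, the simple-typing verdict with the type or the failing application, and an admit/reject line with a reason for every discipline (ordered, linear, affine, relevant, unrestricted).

use counts: u=0; w=0; v=0; y=1; x (bound)=1
use order (left to right): y, x
typing: the term checks, with type C → B
ordered ✗ (u, w, v never used (weakening))
linear ✗ (u, w, v never used (weakening))
affine ✓ (u, w, v, y, x: no repeats, contraction unneeded)
relevant ✗ (u, w, v never used (weakening))
unrestricted ✓ (type-checks (C → B) and nothing is barred)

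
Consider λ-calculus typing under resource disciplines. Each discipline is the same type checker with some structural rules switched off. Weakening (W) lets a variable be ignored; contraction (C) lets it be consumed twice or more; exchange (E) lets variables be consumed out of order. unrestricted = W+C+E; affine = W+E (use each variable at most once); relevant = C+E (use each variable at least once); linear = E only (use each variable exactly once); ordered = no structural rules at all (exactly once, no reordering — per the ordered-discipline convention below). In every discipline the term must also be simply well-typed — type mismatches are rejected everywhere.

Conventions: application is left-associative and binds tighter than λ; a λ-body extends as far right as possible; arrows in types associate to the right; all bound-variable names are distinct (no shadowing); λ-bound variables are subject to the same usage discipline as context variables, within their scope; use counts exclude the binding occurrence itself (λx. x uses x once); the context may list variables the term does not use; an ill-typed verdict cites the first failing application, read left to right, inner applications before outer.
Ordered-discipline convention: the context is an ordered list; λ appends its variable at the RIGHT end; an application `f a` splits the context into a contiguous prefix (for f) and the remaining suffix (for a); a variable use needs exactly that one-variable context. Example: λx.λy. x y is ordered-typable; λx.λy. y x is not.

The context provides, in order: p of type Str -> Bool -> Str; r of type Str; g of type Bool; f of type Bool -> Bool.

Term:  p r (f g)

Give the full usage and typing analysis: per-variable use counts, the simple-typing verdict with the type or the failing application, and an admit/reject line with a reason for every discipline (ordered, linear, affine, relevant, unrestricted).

usage: p: 1×; r: 1×; g: 1×; f: 1×
left-to-right use order: p, r, f, g
typing: the term checks, with type Str
ordered: ✗ — no contiguous prefix/suffix split fits p, r, f, g
linear: ✓ — exactly-once usage across p, r, g, f
affine: ✓ — at most one use each (p, r, g, f)
relevant: ✓ — p, r, g, f: all used, weakening unneeded
unrestricted: ✓ — typability at Str is all that's needed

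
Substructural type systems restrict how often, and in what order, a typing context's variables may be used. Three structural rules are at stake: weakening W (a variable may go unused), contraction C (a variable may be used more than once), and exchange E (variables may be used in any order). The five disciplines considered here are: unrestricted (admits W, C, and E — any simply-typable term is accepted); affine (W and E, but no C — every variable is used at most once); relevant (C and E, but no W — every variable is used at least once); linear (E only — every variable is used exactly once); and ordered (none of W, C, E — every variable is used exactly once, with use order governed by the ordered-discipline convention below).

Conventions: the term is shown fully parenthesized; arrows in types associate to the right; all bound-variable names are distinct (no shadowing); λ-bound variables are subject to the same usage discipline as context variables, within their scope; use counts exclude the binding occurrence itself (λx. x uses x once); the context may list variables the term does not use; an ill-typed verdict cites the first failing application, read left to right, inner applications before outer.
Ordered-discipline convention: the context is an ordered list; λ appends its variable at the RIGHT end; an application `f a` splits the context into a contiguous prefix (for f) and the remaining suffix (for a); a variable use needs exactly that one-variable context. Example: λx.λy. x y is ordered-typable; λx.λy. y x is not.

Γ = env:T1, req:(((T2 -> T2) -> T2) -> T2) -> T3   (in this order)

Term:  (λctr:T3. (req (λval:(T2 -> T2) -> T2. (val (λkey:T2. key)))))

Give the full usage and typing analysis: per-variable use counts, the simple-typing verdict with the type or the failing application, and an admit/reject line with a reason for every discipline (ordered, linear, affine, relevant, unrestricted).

counts: env ×0, req ×1, ctr [bound] ×0, val [bound] ×1, key [bound] ×1
order of uses: req, val, key
typing: the term checks, with type T3 -> T3
ordered: ✗, env, ctr never used (weakening)
linear: ✗, env, ctr never used (weakening)
affine: ✓, env, req, ctr, val, key: no repeats, contraction unneeded
relevant: ✗, env, ctr never used (weakening)
unrestricted: ✓, type-checks (T3 -> T3) and nothing is barred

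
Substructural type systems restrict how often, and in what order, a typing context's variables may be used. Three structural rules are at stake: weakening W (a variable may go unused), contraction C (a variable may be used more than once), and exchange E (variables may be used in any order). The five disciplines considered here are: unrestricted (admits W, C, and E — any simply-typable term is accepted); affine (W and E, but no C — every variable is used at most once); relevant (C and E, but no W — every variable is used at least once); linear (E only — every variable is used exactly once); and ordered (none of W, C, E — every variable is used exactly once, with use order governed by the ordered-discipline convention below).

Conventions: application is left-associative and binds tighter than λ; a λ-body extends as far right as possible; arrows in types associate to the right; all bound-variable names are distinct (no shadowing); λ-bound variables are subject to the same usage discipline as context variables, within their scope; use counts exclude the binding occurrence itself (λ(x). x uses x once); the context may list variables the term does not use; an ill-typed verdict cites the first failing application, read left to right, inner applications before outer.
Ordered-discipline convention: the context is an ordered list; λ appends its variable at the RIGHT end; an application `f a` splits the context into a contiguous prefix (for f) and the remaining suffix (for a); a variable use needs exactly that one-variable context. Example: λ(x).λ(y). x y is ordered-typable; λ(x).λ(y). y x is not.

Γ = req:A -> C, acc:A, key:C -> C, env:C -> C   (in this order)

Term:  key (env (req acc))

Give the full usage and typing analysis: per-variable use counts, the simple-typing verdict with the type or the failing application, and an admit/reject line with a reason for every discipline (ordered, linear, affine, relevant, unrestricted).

variable uses: req=1, acc=1, key=1, env=1
order of uses: key, env, req, acc
typing: the term checks, with type C
ordered: ✗, needs exchange: uses follow key, env, req, acc
linear: ✓, exactly-once usage across req, acc, key, env
affine: ✓, none of req, acc, key, env used more than once
relevant: ✓, every one of req, acc, key, env appears
unrestricted: ✓, typability at C is all that's needed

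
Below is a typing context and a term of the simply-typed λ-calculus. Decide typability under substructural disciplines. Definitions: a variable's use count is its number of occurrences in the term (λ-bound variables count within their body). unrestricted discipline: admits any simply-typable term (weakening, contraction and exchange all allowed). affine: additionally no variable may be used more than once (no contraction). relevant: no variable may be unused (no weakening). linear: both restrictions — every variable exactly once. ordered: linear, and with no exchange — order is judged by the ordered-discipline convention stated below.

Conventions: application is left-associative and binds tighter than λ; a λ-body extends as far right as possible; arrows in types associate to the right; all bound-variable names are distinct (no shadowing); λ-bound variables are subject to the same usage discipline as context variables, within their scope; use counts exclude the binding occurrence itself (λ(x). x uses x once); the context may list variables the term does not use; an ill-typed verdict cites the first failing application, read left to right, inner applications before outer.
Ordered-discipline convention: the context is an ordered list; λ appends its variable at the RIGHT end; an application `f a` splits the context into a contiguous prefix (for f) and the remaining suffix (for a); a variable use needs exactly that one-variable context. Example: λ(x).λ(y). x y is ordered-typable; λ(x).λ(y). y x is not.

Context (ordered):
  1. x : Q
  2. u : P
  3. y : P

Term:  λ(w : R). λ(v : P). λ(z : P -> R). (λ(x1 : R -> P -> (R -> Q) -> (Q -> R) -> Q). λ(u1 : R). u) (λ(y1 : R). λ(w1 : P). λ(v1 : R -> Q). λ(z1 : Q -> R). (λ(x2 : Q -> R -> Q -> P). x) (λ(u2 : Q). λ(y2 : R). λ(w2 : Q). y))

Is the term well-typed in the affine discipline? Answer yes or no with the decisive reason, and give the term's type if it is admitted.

yes — none of x, u, y, w, v, z, x1, u1, y1, w1, v1, z1, x2, u2, y2, w2 used more than once; term : R -> P -> (P -> R) -> R -> P
usage: x ×1; u ×1; y ×1; w [bound] ×0; v [bound] ×0; z [bound] ×0; x1 [bound] ×0; u1 [bound] ×0; y1 [bound] ×0; w1 [bound] ×0; v1 [bound] ×0; z1 [bound] ×0; x2 [bound] ×0; u2 [bound] ×0; y2 [bound] ×0; w2 [bound] ×0
order of uses: u, x, y
typing: well-typed — term : R -> P -> (P -> R) -> R -> P
summary: ordered ✗; linear ✗; affine ✓; relevant ✗; unrestricted ✓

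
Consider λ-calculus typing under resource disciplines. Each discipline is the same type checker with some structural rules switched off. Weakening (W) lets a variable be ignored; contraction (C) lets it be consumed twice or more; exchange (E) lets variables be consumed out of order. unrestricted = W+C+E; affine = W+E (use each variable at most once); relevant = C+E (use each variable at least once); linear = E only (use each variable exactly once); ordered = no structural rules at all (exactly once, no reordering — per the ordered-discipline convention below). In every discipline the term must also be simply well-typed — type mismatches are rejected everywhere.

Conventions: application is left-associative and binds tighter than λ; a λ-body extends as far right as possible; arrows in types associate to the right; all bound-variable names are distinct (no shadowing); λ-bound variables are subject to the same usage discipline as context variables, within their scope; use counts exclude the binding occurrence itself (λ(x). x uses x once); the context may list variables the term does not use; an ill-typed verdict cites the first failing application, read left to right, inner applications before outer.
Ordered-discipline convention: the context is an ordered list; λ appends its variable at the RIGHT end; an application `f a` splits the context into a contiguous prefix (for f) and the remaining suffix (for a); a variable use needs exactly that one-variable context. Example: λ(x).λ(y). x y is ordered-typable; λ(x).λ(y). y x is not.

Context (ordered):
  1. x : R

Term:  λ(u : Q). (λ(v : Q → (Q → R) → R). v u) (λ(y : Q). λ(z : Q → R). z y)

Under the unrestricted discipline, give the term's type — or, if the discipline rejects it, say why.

term : Q → (Q → R) → R
variable uses: x: 0×; u (λ-bound): 1×; v (λ-bound): 1×; y (λ-bound): 1×; z (λ-bound): 1×
order of uses: v, u, z, y
typing: well-typed — term : Q → (Q → R) → R
summary: ordered ✗ · linear ✗ · affine ✓ · relevant ✗ · unrestricted ✓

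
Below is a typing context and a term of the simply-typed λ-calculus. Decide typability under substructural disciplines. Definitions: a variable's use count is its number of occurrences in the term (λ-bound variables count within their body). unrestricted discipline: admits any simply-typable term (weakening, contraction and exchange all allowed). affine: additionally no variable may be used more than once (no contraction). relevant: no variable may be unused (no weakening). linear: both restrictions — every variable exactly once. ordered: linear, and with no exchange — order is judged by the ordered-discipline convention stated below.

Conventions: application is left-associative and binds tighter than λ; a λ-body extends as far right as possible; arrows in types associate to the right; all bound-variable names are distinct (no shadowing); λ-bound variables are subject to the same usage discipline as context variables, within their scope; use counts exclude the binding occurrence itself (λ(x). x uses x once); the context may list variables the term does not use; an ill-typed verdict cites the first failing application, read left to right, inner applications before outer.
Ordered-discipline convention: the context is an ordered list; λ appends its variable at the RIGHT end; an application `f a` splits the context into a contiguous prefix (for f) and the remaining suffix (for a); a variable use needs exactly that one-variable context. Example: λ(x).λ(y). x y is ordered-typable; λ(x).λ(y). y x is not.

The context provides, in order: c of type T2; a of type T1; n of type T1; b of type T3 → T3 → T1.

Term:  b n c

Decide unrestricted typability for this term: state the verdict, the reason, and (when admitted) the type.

no — a type mismatch blocks all five
usage: c: 1×, a: 0×, n: 1×, b: 1×
uses in reading order: b, n, c
typing: ill-typed: a function awaiting T3 gets T1
across the five disciplines: ordered ✗ | linear ✗ | affine ✗ | relevant ✗ | unrestricted ✗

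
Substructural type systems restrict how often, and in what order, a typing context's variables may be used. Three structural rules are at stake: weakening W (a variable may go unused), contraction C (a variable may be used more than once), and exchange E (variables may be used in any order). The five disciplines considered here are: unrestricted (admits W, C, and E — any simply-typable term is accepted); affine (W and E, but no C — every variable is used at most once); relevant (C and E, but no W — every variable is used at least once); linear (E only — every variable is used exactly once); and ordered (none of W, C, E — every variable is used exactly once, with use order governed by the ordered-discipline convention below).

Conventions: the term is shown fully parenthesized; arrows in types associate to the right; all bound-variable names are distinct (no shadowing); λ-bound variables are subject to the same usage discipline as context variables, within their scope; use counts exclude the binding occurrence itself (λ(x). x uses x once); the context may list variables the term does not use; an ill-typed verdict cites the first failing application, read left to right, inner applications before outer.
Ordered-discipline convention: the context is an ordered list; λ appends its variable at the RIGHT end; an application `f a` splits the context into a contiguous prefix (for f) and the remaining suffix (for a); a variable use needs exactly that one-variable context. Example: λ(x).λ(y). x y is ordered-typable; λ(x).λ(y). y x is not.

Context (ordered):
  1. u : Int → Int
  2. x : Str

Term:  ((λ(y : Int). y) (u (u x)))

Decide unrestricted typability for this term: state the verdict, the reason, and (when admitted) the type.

no — the type mismatch rejects it
usage: u ×2; x ×1; y (bound) ×1
left-to-right use order: y, u, u, x
typing: ill-typed: an application expects Int but receives Str
all disciplines: ordered ✗ | linear ✗ | affine ✗ | relevant ✗ | unrestricted ✗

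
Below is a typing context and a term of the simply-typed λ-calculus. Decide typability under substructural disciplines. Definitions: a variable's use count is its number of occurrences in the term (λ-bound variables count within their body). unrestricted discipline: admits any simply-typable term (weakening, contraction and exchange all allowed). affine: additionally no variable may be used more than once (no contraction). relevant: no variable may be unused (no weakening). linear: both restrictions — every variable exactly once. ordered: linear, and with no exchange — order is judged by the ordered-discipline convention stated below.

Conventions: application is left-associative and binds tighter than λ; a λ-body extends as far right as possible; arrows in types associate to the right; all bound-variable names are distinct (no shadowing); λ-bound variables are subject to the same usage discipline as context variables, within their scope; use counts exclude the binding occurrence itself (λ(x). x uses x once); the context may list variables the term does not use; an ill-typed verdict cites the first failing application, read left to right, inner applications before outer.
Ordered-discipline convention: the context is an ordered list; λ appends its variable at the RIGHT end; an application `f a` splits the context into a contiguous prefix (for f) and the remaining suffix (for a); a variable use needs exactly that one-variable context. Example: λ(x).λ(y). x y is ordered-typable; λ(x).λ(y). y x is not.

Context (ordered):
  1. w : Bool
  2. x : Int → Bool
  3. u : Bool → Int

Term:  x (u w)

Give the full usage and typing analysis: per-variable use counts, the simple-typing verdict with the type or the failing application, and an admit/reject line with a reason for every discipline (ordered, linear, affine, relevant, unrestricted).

counts: w: 1×, x: 1×, u: 1×
order of uses: x, u, w
typing: ✓ — Bool
ordered: ✗, no ordered split (uses run x, u, w)
linear: ✓, single use per variable (w, x, u)
affine: ✓, at most one use each (w, x, u)
relevant: ✓, none of w, x, u goes unused
unrestricted: ✓, well-typed at Bool; no restrictions here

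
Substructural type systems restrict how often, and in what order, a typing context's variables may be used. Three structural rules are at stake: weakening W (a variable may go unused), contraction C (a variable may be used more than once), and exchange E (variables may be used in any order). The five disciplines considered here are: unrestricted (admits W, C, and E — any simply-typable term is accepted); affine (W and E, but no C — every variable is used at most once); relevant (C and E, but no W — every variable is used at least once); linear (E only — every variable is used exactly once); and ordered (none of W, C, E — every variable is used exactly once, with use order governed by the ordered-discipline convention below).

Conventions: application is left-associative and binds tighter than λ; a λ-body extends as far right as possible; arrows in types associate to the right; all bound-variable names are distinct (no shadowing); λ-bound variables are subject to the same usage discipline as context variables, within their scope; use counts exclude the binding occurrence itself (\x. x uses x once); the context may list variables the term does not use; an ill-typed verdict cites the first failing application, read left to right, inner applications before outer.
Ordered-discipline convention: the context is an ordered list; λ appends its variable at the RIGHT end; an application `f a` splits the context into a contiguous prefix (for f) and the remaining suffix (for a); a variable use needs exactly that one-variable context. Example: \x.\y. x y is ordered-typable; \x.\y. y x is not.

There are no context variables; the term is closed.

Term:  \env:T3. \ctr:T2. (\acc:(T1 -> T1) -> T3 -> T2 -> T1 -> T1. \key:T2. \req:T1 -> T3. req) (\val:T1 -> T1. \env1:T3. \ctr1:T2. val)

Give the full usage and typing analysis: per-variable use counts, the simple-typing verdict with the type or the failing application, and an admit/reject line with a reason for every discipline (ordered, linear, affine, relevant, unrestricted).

usage: env (bound): 0, ctr (bound): 0, acc (bound): 0, key (bound): 0, req (bound): 1, val (bound): 1, env1 (bound): 0, ctr1 (bound): 0
order of uses: req, val
typing: the term checks, with type T3 -> T2 -> T2 -> (T1 -> T3) -> T1 -> T3
ordered: ✗ — needs weakening: env, ctr, acc, key, env1, ctr1 unused
linear: ✗ — needs weakening: env, ctr, acc, key, env1, ctr1 unused
affine: ✓ — no duplicate uses among env, ctr, acc, key, req, val, env1, ctr1
relevant: ✗ — needs weakening: env, ctr, acc, key, env1, ctr1 unused
unrestricted: ✓ — typability at T3 -> T2 -> T2 -> (T1 -> T3) -> T1 -> T3 is all that's needed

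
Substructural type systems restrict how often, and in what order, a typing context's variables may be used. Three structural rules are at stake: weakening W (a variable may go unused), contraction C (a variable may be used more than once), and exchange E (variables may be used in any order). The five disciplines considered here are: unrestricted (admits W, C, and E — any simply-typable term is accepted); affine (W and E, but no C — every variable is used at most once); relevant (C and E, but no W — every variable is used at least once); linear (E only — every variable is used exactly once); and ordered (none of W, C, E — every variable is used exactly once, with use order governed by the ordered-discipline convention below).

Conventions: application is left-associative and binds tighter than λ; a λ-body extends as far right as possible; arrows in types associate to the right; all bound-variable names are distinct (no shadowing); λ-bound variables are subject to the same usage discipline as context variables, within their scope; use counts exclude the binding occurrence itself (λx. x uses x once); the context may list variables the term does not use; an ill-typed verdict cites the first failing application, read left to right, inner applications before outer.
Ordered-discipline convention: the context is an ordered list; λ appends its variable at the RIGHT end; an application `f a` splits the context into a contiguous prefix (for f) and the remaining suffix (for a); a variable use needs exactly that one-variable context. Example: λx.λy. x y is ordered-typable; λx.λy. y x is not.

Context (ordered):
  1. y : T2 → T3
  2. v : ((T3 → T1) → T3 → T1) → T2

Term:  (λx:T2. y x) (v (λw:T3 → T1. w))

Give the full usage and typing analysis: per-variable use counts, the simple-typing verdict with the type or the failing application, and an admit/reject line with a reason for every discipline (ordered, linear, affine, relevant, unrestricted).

usage: y ×1; v ×1; x (bound) ×1; w (bound) ×1
use order (left to right): y, x, v, w
typing: ✓ — T3
ordered: ✓ — single-use (y, v, x, w), ordered derivation ok
linear: ✓ — y, v, x, w: one use apiece
affine: ✓ — at most one use each (y, v, x, w)
relevant: ✓ — y, v, x, w: all used, weakening unneeded
unrestricted: ✓ — well-typed at T3; no restrictions here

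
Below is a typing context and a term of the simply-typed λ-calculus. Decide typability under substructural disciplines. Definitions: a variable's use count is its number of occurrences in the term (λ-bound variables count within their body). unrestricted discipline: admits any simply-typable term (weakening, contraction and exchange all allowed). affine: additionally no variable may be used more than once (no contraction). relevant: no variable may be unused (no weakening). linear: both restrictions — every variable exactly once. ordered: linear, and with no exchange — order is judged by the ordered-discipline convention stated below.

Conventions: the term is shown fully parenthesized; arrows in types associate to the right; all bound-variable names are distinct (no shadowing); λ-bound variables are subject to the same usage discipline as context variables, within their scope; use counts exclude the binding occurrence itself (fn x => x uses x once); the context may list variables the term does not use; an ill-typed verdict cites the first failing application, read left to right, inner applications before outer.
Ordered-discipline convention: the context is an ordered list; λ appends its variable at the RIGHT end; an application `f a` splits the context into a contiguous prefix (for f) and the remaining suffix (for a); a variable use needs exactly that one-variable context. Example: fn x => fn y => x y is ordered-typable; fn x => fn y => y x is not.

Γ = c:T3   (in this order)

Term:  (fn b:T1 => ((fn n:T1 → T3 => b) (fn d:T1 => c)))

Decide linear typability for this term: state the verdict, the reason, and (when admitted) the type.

no — needs weakening: n, d unused
usage: c: 1×; b [bound]: 1×; n [bound]: 0×; d [bound]: 0×
left-to-right use order: b, c
typing: the term checks, with type T1 → T1
across the five disciplines: ordered ✗ · linear ✗ · affine ✓ · relevant ✗ · unrestricted ✓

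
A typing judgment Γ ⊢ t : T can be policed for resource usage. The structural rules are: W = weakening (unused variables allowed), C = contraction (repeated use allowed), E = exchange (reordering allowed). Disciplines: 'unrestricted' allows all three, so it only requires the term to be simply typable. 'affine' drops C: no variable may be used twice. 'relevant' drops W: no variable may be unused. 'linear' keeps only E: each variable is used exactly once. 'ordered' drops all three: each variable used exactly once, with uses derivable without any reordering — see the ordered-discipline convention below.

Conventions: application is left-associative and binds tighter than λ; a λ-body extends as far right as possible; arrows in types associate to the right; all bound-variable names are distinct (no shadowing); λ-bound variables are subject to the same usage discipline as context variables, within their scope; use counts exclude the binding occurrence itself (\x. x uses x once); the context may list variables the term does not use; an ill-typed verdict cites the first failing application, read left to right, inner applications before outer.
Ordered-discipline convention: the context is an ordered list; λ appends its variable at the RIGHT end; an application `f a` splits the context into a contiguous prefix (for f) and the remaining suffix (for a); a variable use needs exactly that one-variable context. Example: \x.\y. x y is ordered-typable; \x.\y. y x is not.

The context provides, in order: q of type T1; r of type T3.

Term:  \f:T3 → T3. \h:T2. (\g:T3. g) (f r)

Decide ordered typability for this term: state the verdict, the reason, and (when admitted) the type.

no — q, h never used (weakening)
usage: q=0; r=1; f [bound]=1; h [bound]=0; g [bound]=1
uses in reading order: g, f, r
typing: ✓ — (T3 → T3) → T2 → T3
per-discipline verdicts: ordered ✗; linear ✗; affine ✓; relevant ✗; unrestricted ✓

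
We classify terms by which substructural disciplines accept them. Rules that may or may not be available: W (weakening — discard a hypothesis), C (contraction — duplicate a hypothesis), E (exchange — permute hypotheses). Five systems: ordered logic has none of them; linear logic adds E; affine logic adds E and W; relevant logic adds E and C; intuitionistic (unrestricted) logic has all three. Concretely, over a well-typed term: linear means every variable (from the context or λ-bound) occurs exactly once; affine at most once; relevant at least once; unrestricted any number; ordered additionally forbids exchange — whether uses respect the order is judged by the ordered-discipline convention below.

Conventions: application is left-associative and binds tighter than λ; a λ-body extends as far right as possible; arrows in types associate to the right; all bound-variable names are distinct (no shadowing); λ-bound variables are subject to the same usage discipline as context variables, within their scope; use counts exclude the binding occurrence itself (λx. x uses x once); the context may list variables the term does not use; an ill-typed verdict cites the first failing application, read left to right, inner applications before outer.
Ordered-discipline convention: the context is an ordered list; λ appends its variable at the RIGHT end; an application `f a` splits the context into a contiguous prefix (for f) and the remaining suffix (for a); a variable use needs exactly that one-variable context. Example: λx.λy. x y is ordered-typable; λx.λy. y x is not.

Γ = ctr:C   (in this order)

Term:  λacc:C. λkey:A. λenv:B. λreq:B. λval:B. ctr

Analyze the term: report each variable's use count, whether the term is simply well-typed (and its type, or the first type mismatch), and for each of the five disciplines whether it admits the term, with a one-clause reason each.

counts: ctr: 1; acc (λ-bound): 0; key (λ-bound): 0; env (λ-bound): 0; req (λ-bound): 0; val (λ-bound): 0
left-to-right use order: ctr
typing: the term checks, with type C -> A -> B -> B -> B -> C
ordered ✗ (acc, key, env, req, val never used (weakening))
linear ✗ (acc, key, env, req, val never used (weakening))
affine ✓ (ctr, acc, key, env, req, val: no repeats, contraction unneeded)
relevant ✗ (acc, key, env, req, val never used (weakening))
unrestricted ✓ (type-checks (C -> A -> B -> B -> B -> C) and nothing is barred)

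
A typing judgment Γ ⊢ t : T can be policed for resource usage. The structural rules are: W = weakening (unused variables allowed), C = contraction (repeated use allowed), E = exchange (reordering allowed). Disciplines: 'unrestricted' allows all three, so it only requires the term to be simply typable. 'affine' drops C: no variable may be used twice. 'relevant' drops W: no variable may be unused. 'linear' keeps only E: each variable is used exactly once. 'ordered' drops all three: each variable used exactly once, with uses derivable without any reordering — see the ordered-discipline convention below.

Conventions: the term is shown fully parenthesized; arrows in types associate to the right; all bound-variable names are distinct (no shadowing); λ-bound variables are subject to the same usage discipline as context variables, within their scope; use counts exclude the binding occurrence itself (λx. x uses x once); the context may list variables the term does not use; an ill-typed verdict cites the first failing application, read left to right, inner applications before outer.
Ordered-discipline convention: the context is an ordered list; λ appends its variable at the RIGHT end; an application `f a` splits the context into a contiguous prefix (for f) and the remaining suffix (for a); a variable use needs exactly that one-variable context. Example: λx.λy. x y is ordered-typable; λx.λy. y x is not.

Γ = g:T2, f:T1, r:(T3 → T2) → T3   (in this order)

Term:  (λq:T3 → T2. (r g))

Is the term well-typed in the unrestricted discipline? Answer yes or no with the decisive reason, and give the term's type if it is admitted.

no — a type mismatch blocks all five
usage: g: 1×; f: 0×; r: 1×; q (bound): 0×
left-to-right use order: r, g
typing: ill-typed: an argument T2 mismatches the expected T3 → T2
summary: ordered ✗ | linear ✗ | affine ✗ | relevant ✗ | unrestricted ✗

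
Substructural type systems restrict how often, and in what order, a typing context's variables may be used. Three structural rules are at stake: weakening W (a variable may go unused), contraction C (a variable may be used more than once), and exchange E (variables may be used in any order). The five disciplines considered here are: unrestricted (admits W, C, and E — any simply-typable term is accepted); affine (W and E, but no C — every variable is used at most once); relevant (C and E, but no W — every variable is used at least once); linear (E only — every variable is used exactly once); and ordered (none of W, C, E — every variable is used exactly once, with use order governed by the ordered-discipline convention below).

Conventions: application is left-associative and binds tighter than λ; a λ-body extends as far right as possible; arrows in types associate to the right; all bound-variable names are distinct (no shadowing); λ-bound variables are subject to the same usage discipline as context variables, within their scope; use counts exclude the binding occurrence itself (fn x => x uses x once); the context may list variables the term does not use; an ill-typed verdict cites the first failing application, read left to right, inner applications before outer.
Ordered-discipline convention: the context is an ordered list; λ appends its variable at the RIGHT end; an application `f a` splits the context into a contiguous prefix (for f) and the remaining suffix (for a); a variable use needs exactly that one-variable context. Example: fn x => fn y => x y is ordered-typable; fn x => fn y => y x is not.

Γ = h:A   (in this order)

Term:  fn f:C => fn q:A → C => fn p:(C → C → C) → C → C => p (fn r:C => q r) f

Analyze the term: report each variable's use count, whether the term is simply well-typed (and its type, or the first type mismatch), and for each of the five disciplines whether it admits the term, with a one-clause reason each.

use counts: h: 0, f [bound]: 1, q [bound]: 1, p [bound]: 1, r [bound]: 1
order of uses: p, q, r, f
typing: ill-typed: an argument C mismatches the expected A
ordered: ✗ — a type mismatch blocks all five
linear: ✗ — the type mismatch rejects it
affine: ✗ — not simply typable
relevant: ✗ — fails simple typing
unrestricted: ✗ — a type mismatch blocks all five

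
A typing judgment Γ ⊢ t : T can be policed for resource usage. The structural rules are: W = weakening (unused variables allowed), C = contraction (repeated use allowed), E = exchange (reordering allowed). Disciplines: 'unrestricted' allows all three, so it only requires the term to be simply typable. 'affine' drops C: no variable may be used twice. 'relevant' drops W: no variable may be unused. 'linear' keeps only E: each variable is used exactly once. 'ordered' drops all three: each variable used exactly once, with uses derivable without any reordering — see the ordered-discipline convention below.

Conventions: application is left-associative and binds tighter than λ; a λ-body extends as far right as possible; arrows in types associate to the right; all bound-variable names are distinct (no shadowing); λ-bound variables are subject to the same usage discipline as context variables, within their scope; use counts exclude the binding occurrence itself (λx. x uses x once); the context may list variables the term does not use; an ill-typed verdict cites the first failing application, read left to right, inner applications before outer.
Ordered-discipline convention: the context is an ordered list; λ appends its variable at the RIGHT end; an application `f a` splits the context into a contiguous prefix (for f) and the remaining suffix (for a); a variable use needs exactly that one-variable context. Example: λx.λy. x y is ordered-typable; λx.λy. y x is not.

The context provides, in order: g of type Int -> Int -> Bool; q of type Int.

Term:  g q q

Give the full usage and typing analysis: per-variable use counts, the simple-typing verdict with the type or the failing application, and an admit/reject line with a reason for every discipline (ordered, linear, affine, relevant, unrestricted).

counts: g: 1; q: 2
uses in reading order: g, q, q
typing: ✓ — Bool
ordered: ✗ — q ×2 used more than once (contraction)
linear: ✗ — q ×2 used more than once (contraction)
affine: ✗ — q ×2 used more than once (contraction)
relevant: ✓ — every one of g, q appears
unrestricted: ✓ — simply typable at Bool; W, C, E all held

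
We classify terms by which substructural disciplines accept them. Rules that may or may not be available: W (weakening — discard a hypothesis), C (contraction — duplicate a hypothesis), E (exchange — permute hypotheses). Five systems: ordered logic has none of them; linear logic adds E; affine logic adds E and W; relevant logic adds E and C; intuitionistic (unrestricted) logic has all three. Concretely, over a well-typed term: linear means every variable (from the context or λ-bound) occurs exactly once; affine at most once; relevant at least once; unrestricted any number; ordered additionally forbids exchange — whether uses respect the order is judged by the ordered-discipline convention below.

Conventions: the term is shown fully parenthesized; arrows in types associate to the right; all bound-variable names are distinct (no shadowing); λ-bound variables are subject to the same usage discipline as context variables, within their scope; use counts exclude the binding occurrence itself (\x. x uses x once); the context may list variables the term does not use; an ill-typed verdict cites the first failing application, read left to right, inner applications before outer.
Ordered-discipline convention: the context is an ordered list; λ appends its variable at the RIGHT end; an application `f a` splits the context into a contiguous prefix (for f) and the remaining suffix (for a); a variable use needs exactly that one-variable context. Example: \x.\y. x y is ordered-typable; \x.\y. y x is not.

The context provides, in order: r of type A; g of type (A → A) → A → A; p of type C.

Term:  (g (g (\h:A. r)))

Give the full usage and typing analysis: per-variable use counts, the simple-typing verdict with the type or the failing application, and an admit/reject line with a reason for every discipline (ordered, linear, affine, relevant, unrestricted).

usage: r: 1, g: 2, p: 0, h (λ-bound): 0
use order (left to right): g, g, r
typing: well-typed — term : A → A
ordered: ✗, uses contraction: g ×2; p, h left unused
linear: ✗, uses contraction: g ×2; p, h left unused
affine: ✗, uses contraction: g ×2
relevant: ✗, p, h left unused
unrestricted: ✓, simply typable at A → A; W, C, E all held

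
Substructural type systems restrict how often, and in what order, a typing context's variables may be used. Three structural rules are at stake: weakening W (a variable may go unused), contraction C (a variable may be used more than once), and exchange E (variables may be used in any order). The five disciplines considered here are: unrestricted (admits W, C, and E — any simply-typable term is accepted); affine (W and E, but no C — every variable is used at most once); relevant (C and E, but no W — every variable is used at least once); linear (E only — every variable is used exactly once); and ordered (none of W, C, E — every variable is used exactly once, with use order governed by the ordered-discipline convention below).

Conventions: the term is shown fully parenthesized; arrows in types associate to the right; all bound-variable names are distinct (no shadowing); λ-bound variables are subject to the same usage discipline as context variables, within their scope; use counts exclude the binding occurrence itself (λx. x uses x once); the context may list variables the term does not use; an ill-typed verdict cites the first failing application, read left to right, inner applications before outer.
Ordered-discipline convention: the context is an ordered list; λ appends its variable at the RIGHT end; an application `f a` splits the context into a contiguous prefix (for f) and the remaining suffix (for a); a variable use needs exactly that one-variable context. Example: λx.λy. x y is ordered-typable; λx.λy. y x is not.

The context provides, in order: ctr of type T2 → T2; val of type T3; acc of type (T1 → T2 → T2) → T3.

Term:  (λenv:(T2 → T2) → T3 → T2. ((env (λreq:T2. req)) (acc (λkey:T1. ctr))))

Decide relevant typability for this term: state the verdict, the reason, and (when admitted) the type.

no — val, key never used (weakening)
usage: ctr ×1, val ×0, acc ×1, env (λ-bound) ×1, req (λ-bound) ×1, key (λ-bound) ×0
order of uses: env, req, acc, ctr
typing: well-typed — term : ((T2 → T2) → T3 → T2) → T2
across the five disciplines: ordered ✗; linear ✗; affine ✓; relevant ✗; unrestricted ✓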